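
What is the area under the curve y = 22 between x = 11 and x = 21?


The area under a constant function y = 22 is a rectangle.
Width = 21 - 11 = 10
Height = 22
Area = width * height
= 10 * 22
= 220

220


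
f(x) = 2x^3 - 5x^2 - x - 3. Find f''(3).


First derivative:
f'(x) = 6x^2 - 10x - 1
Second derivative:
f''(x) = 12x - 10
Substitute x = 3:
f''(3) = 12 * 3 - 10
= 36 - 10
= 26

26


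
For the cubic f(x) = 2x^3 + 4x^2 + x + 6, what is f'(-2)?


Differentiate f(x) = 2x^3 + 4x^2 + x + 6 term by term:
f'(x) = 6x^2 + 8x + 1
Substitute x = -2:
f'(-2) = 6 * (-2)^2 + 8 * (-2) + 1
= 24 - 16 + 1
= 9

9


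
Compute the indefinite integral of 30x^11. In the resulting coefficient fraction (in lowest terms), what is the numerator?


Apply the power rule for integration:
integral of ax^n dx = a/(n+1) * x^(n+1) + C
integral of 30x^11 dx
= 30/12 * x^12 + C
= 5/2 * x^12 + C
The coefficient in lowest terms is 5/2, and its numerator is 5

5


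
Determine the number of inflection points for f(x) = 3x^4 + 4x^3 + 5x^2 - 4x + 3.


Inflection points occur where f''(x) = 0 and concavity changes.
f(x) = 3x^4 + 4x^3 + 5x^2 - 4x + 3
f'(x) = 12x^3 + 12x^2 + 10x - 4
f''(x) = 36x^2 + 24x + 10
This is a quadratic in x. Use the discriminant to count real roots.
Discriminant = (24)^2 - 4 * 36 * 10
= 576 - 1440
= -864
Since discriminant < 0, f''(x) = 0 has no real solutions.
Number of inflection points: 0

0


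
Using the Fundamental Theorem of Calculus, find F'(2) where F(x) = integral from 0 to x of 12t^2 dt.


By the Fundamental Theorem of Calculus (Part 1):
If F(x) = integral from 0 to x of f(t) dt, then F'(x) = f(x)
Here f(t) = 12t^2
So F'(x) = 12x^2
Evaluate at x = 2:
F'(2) = 12 * 2^2
= 12 * 4
= 48

48


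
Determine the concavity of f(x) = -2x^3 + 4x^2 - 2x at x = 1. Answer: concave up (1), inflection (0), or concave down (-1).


Concavity is determined by the sign of f''(x).
f(x) = -2x^3 + 4x^2 - 2x
f'(x) = -6x^2 + 8x - 2
f''(x) = -12x + 8
f''(1) = -12 * 1 + 8
= -12 + 8
= -4
Since f''(1) < 0, the function is concave down (-1)

-1


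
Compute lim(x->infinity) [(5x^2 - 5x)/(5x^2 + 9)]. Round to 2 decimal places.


For limits at infinity with equal-degree polynomials,
we compare leading coefficients.
Numerator leading term: 5x^2
Denominator leading term: 5x^2
Divide both by x^2:
lim = (5 - 5/x) / (5 + 9/x^2)
As x -> infinity, the 1/x and 1/x^2 terms vanish:
= 5/5 = 1 = 1.00

1.00


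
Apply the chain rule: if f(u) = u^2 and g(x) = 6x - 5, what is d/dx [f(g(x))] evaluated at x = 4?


Using the chain rule: (f(g(x)))' = f'(g(x)) * g'(x)
First, find g(4):
g(4) = 6 * 4 - 5 = 19
Next, f'(u) = 2u
And g'(x) = 6
So f'(g(4)) * g'(4)
= 2 * 19 * 6
= 228

228


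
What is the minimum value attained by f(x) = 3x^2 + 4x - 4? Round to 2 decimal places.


For a quadratic f(x) = ax^2 + bx + c with a > 0, the minimum is at the vertex.
Vertex x-coordinate: x = -b/(2a)
x = -(4) / (2 * 3)
x = -4/6 = -2/3
Substitute back to find the minimum value:
f(-2/3) = 3 * (-2/3)^2 + 4 * (-2/3) - 4
= 4/3 - 8/3 - 4
= -16/3 ≈ -5.33

-5.33


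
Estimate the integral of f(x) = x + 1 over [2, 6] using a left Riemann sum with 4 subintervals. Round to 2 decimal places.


Left Riemann sum uses left endpoints of each subinterval.
Interval: [2, 6], n = 4
dx = (6 - 2) / 4 = 1
Left endpoints: [2, 3, 4, 5]
f values: [3, 4, 5, 6]
Sum = dx * (sum of f values)
= 1 * 18
= 18 = 18.00

18.00


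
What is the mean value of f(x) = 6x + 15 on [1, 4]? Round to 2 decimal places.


Average value = 1/(b-a) * integral from a to b of f(x) dx
First compute the integral of 6x + 15:
F(x) = 3x^2 + 15x
F(4) = 3 * 16 + 15 * 4 = 108
F(1) = 3 * 1 + 15 * 1 = 18
Integral = 108 - 18 = 90
Average = 90 / (4 - 1) = 90 / 3
= 30 = 30.00

30.00


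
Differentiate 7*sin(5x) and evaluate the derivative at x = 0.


Apply the chain rule to differentiate 7*sin(5x):
d/dx [7*sin(5x)]
= 7 * cos(5x) * d/dx(5x)
= 7 * 5 * cos(5x)
= 35 * cos(5x)
Evaluate at x = 0:
= 35 * cos(0)
= 35 * 1
= 35

35


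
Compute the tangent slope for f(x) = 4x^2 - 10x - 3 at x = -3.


The slope of the tangent line equals f'(x) at the point.
f(x) = 4x^2 - 10x - 3
f'(x) = 8x - 10
At x = -3:
f'(-3) = 8 * (-3) - 10
= -24 - 10
= -34

-34


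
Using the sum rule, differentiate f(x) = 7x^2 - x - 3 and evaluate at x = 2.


Differentiate term by term using power and sum rules:
f(x) = 7x^2 - x - 3
f'(x) = 14x - 1
Substitute x = 2:
f'(2) = 14 * 2 - 1
= 28 - 1
= 27

27


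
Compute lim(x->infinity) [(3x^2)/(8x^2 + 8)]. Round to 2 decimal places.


For limits at infinity with equal-degree polynomials,
we compare leading coefficients.
Numerator leading term: 3x^2
Denominator leading term: 8x^2
Divide both by x^2:
lim = (3) / (8 + 8/x^2)
As x -> infinity, the 1/x and 1/x^2 terms vanish:
= 3/8 ≈ 0.38

0.38


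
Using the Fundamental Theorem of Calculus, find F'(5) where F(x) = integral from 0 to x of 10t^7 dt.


By the Fundamental Theorem of Calculus (Part 1):
If F(x) = integral from 0 to x of f(t) dt, then F'(x) = f(x)
Here f(t) = 10t^7
So F'(x) = 10x^7
Evaluate at x = 5:
F'(5) = 10 * 5^7
= 10 * 78125
= 781250

781250


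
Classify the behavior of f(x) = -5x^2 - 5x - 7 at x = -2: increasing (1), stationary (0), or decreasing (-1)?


Compute f'(x) to determine behavior:
f'(x) = -10x - 5
f'(-2) = -10 * (-2) - 5
= 20 - 5
= 15
Since f'(-2) > 0, the function is increasing (1)

1


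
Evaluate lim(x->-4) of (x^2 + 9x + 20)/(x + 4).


Direct substitution gives 0/0, so we factor the numerator.
Factor: (x^2 + 9x + 20) = (x + 4)(x + 5)
Cancel the common factor (x + 4):
(x^2 + 9x + 20)/(x + 4) = (x + 5)
Now substitute x = -4:
= (-4) - (-5) = 1

1


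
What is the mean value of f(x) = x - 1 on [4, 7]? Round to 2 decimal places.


Average value = 1/(b-a) * integral from a to b of f(x) dx
First compute the integral of x - 1:
F(x) = (1/2)x^2 - x
F(7) = 1/2 * 49 - 1 * 7 = 35/2
F(4) = 1/2 * 16 - 1 * 4 = 4
Integral = 35/2 - 4 = 27/2
Average = (27/2) / (7 - 4) = (27/2) / 3
= 9/2 = 4.50

4.50


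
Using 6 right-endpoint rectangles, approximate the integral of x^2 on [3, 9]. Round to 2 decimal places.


Right Riemann sum uses right endpoints of each subinterval.
Interval: [3, 9], n = 6
dx = (9 - 3) / 6 = 1
Right endpoints: [4, 5, 6, 7, 8, 9]
f values: [16, 25, 36, 49, 64, 81]
Sum = dx * (sum of f values)
= 1 * 271
= 271 = 271.00

271.00


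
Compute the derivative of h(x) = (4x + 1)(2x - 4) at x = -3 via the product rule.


Let u(x) = 4x + 1 and v(x) = 2x - 4
u'(x) = 4
v'(x) = 2
Product rule: h'(x) = u'(x)*v(x) + u(x)*v'(x)
= 4 * (2x - 4) + (4x + 1) * 2
At x = -3:
u(-3) = 4 * (-3) + 1 = -11
v(-3) = 2 * (-3) - 4 = -10
h'(-3) = 4 * (-10) + (-11) * 2
= -40 - 22
= -62

-62


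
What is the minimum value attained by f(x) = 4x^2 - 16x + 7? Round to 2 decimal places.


For a quadratic f(x) = ax^2 + bx + c with a > 0, the minimum is at the vertex.
Vertex x-coordinate: x = -b/(2a)
x = -(-16) / (2 * 4)
x = 16/8 = 2
Substitute back to find the minimum value:
f(2) = 4 * 2^2 - 16 * 2 + 7
= 16 - 32 + 7
= -9 = -9.00

-9.00


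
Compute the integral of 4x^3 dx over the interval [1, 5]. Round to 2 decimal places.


Find the antiderivative of 4x^3:
F(x) = 4/4 * x^4
Apply the Fundamental Theorem of Calculus:
F(5) - F(1)
= 4/4 * 5^4 - 4/4 * 1^4
= 4/4 * (625 - 1)
= 4/4 * 624
= 624 = 624.00

624.00


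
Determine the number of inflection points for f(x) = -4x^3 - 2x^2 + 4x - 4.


Inflection points occur where f''(x) = 0 and concavity changes.
f(x) = -4x^3 - 2x^2 + 4x - 4
f'(x) = -12x^2 - 4x + 4
f''(x) = -24x - 4
Set f''(x) = 0:
-24x - 4 = 0
x = 4 / (-24) = -1/6
Since f''(x) is linear (degree 1), it changes sign at this point.
Therefore there is exactly 1 inflection point.

1


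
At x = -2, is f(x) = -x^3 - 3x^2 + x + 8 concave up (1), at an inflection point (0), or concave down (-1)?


Concavity is determined by the sign of f''(x).
f(x) = -x^3 - 3x^2 + x + 8
f'(x) = -3x^2 - 6x + 1
f''(x) = -6x - 6
f''(-2) = -6 * (-2) - 6
= 12 - 6
= 6
Since f''(-2) > 0, the function is concave up (1)

1


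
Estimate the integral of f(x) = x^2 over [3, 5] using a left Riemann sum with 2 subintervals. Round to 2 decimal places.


Left Riemann sum uses left endpoints of each subinterval.
Interval: [3, 5], n = 2
dx = (5 - 3) / 2 = 1
Left endpoints: [3, 4]
f values: [9, 16]
Sum = dx * (sum of f values)
= 1 * 25
= 25 = 25.00

25.00


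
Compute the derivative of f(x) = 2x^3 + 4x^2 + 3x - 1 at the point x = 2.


Differentiate f(x) = 2x^3 + 4x^2 + 3x - 1 term by term:
f'(x) = 6x^2 + 8x + 3
Substitute x = 2:
f'(2) = 6 * 2^2 + 8 * 2 + 3
= 24 + 16 + 3
= 43

43


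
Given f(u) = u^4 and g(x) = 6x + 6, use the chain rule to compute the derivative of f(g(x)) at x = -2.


Using the chain rule: (f(g(x)))' = f'(g(x)) * g'(x)
First, find g(-2):
g(-2) = 6 * (-2) + 6 = -6
Next, f'(u) = 4u^3
And g'(x) = 6
So f'(g(-2)) * g'(-2)
= 4 * (-6)^3 * 6
= 4 * (-216) * 6
= -5184

-5184


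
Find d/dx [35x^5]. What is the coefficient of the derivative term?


We apply the power rule: d/dx [ax^n] = a*n * x^(n-1)
d/dx [35x^5]
= 35 * 5 * x^(5-1)
= 175x^4
The coefficient is 175

175


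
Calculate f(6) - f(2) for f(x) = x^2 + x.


Net change = f(b) - f(a)
f(x) = x^2 + x
Compute f(6):
f(6) = 1 * 6^2 + 1 * 6 + 0
= 36 + 6 + 0
= 42
Compute f(2):
f(2) = 1 * 2^2 + 1 * 2 + 0
= 4 + 2 + 0
= 6
Net change = 42 - 6 = 36

36


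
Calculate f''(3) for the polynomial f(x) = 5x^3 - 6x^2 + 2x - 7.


First derivative:
f'(x) = 15x^2 - 12x + 2
Second derivative:
f''(x) = 30x - 12
Substitute x = 3:
f''(3) = 30 * 3 - 12
= 90 - 12
= 78

78


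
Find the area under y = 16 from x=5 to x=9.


The area under a constant function y = 16 is a rectangle.
Width = 9 - 5 = 4
Height = 16
Area = width * height
= 4 * 16
= 64

64


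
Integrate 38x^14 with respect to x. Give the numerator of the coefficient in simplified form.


Apply the power rule for integration:
integral of ax^n dx = a/(n+1) * x^(n+1) + C
integral of 38x^14 dx
= 38/15 * x^15 + C
The coefficient in lowest terms is 38/15, and its numerator is 38

38


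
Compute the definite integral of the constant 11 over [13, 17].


The integral of a constant k over [a, b] equals k * (b - a).
integral from 13 to 17 of 11 dx
= 11 * (17 - 13)
= 11 * 4
= 44

44


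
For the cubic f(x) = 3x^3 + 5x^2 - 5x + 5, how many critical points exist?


Find where f'(x) = 0:
f(x) = 3x^3 + 5x^2 - 5x + 5
f'(x) = 9x^2 + 10x - 5
This is a quadratic in x. Use the discriminant to count real roots.
Discriminant = (10)^2 - 4 * 9 * (-5)
= 100 - (-180)
= 280
Since discriminant > 0, f'(x) = 0 has 2 real solutions.
Number of critical points: 2

2


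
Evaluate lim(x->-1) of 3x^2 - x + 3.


Since polynomials are continuous, we use direct substitution.
lim(x->-1) of 3x^2 - x + 3
= 3 * (-1)^2 - 1 * (-1) + 3
= 3 + 1 + 3
= 7

7


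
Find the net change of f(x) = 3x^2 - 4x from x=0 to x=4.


Net change = f(b) - f(a)
f(x) = 3x^2 - 4x
Compute f(4):
f(4) = 3 * 4^2 - 4 * 4 + 0
= 48 - 16 + 0
= 32
Compute f(0):
f(0) = 3 * 0^2 - 4 * 0 + 0
= 0 + 0 + 0
= 0
Net change = 32 - 0 = 32

32


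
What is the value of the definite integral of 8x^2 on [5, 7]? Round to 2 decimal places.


Find the antiderivative of 8x^2:
F(x) = 8/3 * x^3
Apply the Fundamental Theorem of Calculus:
F(7) - F(5)
= 8/3 * 7^3 - 8/3 * 5^3
= 8/3 * (343 - 125)
= 8/3 * 218
= 1744/3 ≈ 581.33

581.33


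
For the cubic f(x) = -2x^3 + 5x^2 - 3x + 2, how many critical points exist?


Find where f'(x) = 0:
f(x) = -2x^3 + 5x^2 - 3x + 2
f'(x) = -6x^2 + 10x - 3
This is a quadratic in x. Use the discriminant to count real roots.
Discriminant = (10)^2 - 4 * (-6) * (-3)
= 100 - 72
= 28
Since discriminant > 0, f'(x) = 0 has 2 real solutions.
Number of critical points: 2

2


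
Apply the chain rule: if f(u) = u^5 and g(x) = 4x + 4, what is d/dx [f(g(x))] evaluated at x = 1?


Using the chain rule: (f(g(x)))' = f'(g(x)) * g'(x)
First, find g(1):
g(1) = 4 * 1 + 4 = 8
Next, f'(u) = 5u^4
And g'(x) = 4
So f'(g(1)) * g'(1)
= 5 * 8^4 * 4
= 5 * 4096 * 4
= 81920

81920


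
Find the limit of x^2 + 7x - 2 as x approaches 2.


Since polynomials are continuous, we use direct substitution.
lim(x->2) of x^2 + 7x - 2
= 1 * 2^2 + 7 * 2 - 2
= 4 + 14 - 2
= 16

16


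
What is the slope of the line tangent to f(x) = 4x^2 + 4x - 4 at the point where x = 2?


The slope of the tangent line equals f'(x) at the point.
f(x) = 4x^2 + 4x - 4
f'(x) = 8x + 4
At x = 2:
f'(2) = 8 * 2 + 4
= 16 + 4
= 20

20


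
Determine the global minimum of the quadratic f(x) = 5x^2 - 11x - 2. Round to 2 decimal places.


For a quadratic f(x) = ax^2 + bx + c with a > 0, the minimum is at the vertex.
Vertex x-coordinate: x = -b/(2a)
x = -(-11) / (2 * 5)
x = 11/10
Substitute back to find the minimum value:
f(11/10) = 5 * (11/10)^2 - 11 * (11/10) - 2
= 121/20 - 121/10 - 2
= -161/20 = -8.05

-8.05


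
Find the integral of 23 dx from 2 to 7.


The integral of a constant k over [a, b] equals k * (b - a).
integral from 2 to 7 of 23 dx
= 23 * (7 - 2)
= 23 * 5
= 115

115


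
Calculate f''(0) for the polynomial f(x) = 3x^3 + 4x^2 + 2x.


First derivative:
f'(x) = 9x^2 + 8x + 2
Second derivative:
f''(x) = 18x + 8
Substitute x = 0:
f''(0) = 18 * 0 + 8
= 0 + 8
= 8

8


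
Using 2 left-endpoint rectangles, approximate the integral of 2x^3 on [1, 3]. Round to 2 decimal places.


Left Riemann sum uses left endpoints of each subinterval.
Interval: [1, 3], n = 2
dx = (3 - 1) / 2 = 1
Left endpoints: [1, 2]
f values: [2, 16]
Sum = dx * (sum of f values)
= 1 * 18
= 18 = 18.00

18.00


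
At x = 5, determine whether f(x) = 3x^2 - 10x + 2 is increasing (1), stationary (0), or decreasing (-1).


Compute f'(x) to determine behavior:
f'(x) = 6x - 10
f'(5) = 6 * 5 - 10
= 30 - 10
= 20
Since f'(5) > 0, the function is increasing (1)

1


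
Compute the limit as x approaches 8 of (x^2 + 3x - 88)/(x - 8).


Direct substitution gives 0/0, so we factor the numerator.
Factor: (x^2 + 3x - 88) = (x - 8)(x + 11)
Cancel the common factor (x - 8):
(x^2 + 3x - 88)/(x - 8) = (x + 11)
Now substitute x = 8:
= (8) - (-11) = 19

19


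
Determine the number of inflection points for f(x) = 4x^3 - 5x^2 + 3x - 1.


Inflection points occur where f''(x) = 0 and concavity changes.
f(x) = 4x^3 - 5x^2 + 3x - 1
f'(x) = 12x^2 - 10x + 3
f''(x) = 24x - 10
Set f''(x) = 0:
24x - 10 = 0
x = 10 / 24 = 5/12
Since f''(x) is linear (degree 1), it changes sign at this point.
Therefore there is exactly 1 inflection point.

1


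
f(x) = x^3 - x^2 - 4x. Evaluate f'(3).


Differentiate f(x) = x^3 - x^2 - 4x term by term:
f'(x) = 3x^2 - 2x - 4
Substitute x = 3:
f'(3) = 3 * 3^2 - 2 * 3 - 4
= 27 - 6 - 4
= 17

17


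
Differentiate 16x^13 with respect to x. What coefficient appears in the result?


We apply the power rule: d/dx [ax^n] = a*n * x^(n-1)
d/dx [16x^13]
= 16 * 13 * x^(13-1)
= 208x^12
The coefficient is 208

208


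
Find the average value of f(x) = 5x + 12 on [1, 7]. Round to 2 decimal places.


Average value = 1/(b-a) * integral from a to b of f(x) dx
First compute the integral of 5x + 12:
F(x) = (5/2)x^2 + 12x
F(7) = 5/2 * 49 + 12 * 7 = 413/2
F(1) = 5/2 * 1 + 12 * 1 = 29/2
Integral = 413/2 - 29/2 = 192
Average = 192 / (7 - 1) = 192 / 6
= 32 = 32.00

32.00


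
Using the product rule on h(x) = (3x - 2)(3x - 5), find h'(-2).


Let u(x) = 3x - 2 and v(x) = 3x - 5
u'(x) = 3
v'(x) = 3
Product rule: h'(x) = u'(x)*v(x) + u(x)*v'(x)
= 3 * (3x - 5) + (3x - 2) * 3
At x = -2:
u(-2) = 3 * (-2) - 2 = -8
v(-2) = 3 * (-2) - 5 = -11
h'(-2) = 3 * (-11) + (-8) * 3
= -33 - 24
= -57

-57


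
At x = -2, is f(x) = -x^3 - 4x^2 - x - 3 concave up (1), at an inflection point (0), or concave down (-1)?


Concavity is determined by the sign of f''(x).
f(x) = -x^3 - 4x^2 - x - 3
f'(x) = -3x^2 - 8x - 1
f''(x) = -6x - 8
f''(-2) = -6 * (-2) - 8
= 12 - 8
= 4
Since f''(-2) > 0, the function is concave up (1)

1


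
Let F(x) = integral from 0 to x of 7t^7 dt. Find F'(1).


By the Fundamental Theorem of Calculus (Part 1):
If F(x) = integral from 0 to x of f(t) dt, then F'(x) = f(x)
Here f(t) = 7t^7
So F'(x) = 7x^7
Evaluate at x = 1:
F'(1) = 7 * 1^7
= 7 * 1
= 7

7


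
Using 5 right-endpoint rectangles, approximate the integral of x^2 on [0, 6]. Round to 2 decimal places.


Right Riemann sum uses right endpoints of each subinterval.
Interval: [0, 6], n = 5
dx = (6 - 0) / 5 = 6/5
Right endpoints: [6/5, 12/5, 18/5, 24/5, 6]
f values: [36/25, 144/25, 324/25, 576/25, 36]
Sum = dx * (sum of f values)
= 6/5 * 396/5
= 2376/25 = 95.04

95.04


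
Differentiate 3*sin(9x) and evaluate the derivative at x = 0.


Apply the chain rule to differentiate 3*sin(9x):
d/dx [3*sin(9x)]
= 3 * cos(9x) * d/dx(9x)
= 3 * 9 * cos(9x)
= 27 * cos(9x)
Evaluate at x = 0:
= 27 * cos(0)
= 27 * 1
= 27

27


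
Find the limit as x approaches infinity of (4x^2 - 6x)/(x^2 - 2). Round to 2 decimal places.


For limits at infinity with equal-degree polynomials,
we compare leading coefficients.
Numerator leading term: 4x^2
Denominator leading term: x^2
Divide both by x^2:
lim = (4 - 6/x) / (1 - 2/x^2)
As x -> infinity, the 1/x and 1/x^2 terms vanish:
= 4/1 = 4 = 4.00

4.00


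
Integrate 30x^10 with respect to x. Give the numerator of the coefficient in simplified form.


Apply the power rule for integration:
integral of ax^n dx = a/(n+1) * x^(n+1) + C
integral of 30x^10 dx
= 30/11 * x^11 + C
The coefficient in lowest terms is 30/11, and its numerator is 30

30


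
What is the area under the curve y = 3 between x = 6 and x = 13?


The area under a constant function y = 3 is a rectangle.
Width = 13 - 6 = 7
Height = 3
Area = width * height
= 7 * 3
= 21

21


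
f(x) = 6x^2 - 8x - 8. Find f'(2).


Differentiate term by term using power and sum rules:
f(x) = 6x^2 - 8x - 8
f'(x) = 12x - 8
Substitute x = 2:
f'(2) = 12 * 2 - 8
= 24 - 8
= 16

16


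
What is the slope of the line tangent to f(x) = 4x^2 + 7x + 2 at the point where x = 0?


The slope of the tangent line equals f'(x) at the point.
f(x) = 4x^2 + 7x + 2
f'(x) = 8x + 7
At x = 0:
f'(0) = 8 * 0 + 7
= 0 + 7
= 7

7


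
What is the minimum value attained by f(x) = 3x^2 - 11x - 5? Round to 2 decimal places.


For a quadratic f(x) = ax^2 + bx + c with a > 0, the minimum is at the vertex.
Vertex x-coordinate: x = -b/(2a)
x = -(-11) / (2 * 3)
x = 11/6
Substitute back to find the minimum value:
f(11/6) = 3 * (11/6)^2 - 11 * (11/6) - 5
= 121/12 - 121/6 - 5
= -181/12 ≈ -15.08

-15.08


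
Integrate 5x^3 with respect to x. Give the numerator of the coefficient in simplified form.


Apply the power rule for integration:
integral of ax^n dx = a/(n+1) * x^(n+1) + C
integral of 5x^3 dx
= 5/4 * x^4 + C
The coefficient in lowest terms is 5/4, and its numerator is 5

5


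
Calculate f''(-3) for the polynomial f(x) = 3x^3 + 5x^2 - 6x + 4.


First derivative:
f'(x) = 9x^2 + 10x - 6
Second derivative:
f''(x) = 18x + 10
Substitute x = -3:
f''(-3) = 18 * (-3) + 10
= -54 + 10
= -44

-44


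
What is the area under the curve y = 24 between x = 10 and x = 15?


The area under a constant function y = 24 is a rectangle.
Width = 15 - 10 = 5
Height = 24
Area = width * height
= 5 * 24
= 120

120


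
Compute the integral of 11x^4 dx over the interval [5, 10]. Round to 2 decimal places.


Find the antiderivative of 11x^4:
F(x) = 11/5 * x^5
Apply the Fundamental Theorem of Calculus:
F(10) - F(5)
= 11/5 * 10^5 - 11/5 * 5^5
= 11/5 * (100000 - 3125)
= 11/5 * 96875
= 213125 = 213125.00

213125.00


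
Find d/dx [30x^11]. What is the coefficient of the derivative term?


We apply the power rule: d/dx [ax^n] = a*n * x^(n-1)
d/dx [30x^11]
= 30 * 11 * x^(11-1)
= 330x^10
The coefficient is 330

330


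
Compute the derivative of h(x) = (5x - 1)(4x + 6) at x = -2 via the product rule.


Let u(x) = 5x - 1 and v(x) = 4x + 6
u'(x) = 5
v'(x) = 4
Product rule: h'(x) = u'(x)*v(x) + u(x)*v'(x)
= 5 * (4x + 6) + (5x - 1) * 4
At x = -2:
u(-2) = 5 * (-2) - 1 = -11
v(-2) = 4 * (-2) + 6 = -2
h'(-2) = 5 * (-2) + (-11) * 4
= -10 - 44
= -54

-54


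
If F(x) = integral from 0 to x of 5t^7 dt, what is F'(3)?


By the Fundamental Theorem of Calculus (Part 1):
If F(x) = integral from 0 to x of f(t) dt, then F'(x) = f(x)
Here f(t) = 5t^7
So F'(x) = 5x^7
Evaluate at x = 3:
F'(3) = 5 * 3^7
= 5 * 2187
= 10935

10935


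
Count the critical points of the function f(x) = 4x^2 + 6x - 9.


Find where f'(x) = 0:
f'(x) = 8x + 6
Set f'(x) = 0:
8x + 6 = 0
x = -6 / 8 = -3/4
This is a linear equation in x, so there is exactly one solution.
Number of critical points: 1

1


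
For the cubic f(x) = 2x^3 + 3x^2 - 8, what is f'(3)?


Differentiate f(x) = 2x^3 + 3x^2 - 8 term by term:
f'(x) = 6x^2 + 6x
Substitute x = 3:
f'(3) = 6 * 3^2 + 6 * 3 + 0
= 54 + 18 + 0
= 72

72


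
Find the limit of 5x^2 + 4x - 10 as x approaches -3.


Since polynomials are continuous, we use direct substitution.
lim(x->-3) of 5x^2 + 4x - 10
= 5 * (-3)^2 + 4 * (-3) - 10
= 45 - 12 - 10
= 23

23


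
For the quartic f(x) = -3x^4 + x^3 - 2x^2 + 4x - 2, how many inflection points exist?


Inflection points occur where f''(x) = 0 and concavity changes.
f(x) = -3x^4 + x^3 - 2x^2 + 4x - 2
f'(x) = -12x^3 + 3x^2 - 4x + 4
f''(x) = -36x^2 + 6x - 4
This is a quadratic in x. Use the discriminant to count real roots.
Discriminant = (6)^2 - 4 * (-36) * (-4)
= 36 - 576
= -540
Since discriminant < 0, f''(x) = 0 has no real solutions.
Number of inflection points: 0

0


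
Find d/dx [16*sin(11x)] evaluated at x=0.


Apply the chain rule to differentiate 16*sin(11x):
d/dx [16*sin(11x)]
= 16 * cos(11x) * d/dx(11x)
= 16 * 11 * cos(11x)
= 176 * cos(11x)
Evaluate at x = 0:
= 176 * cos(0)
= 176 * 1
= 176

176


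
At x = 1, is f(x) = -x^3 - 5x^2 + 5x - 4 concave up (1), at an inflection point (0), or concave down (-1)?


Concavity is determined by the sign of f''(x).
f(x) = -x^3 - 5x^2 + 5x - 4
f'(x) = -3x^2 - 10x + 5
f''(x) = -6x - 10
f''(1) = -6 * 1 - 10
= -6 - 10
= -16
Since f''(1) < 0, the function is concave down (-1)

-1


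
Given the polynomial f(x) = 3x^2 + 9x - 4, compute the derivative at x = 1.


Differentiate term by term using power and sum rules:
f(x) = 3x^2 + 9x - 4
f'(x) = 6x + 9
Substitute x = 1:
f'(1) = 6 * 1 + 9
= 6 + 9
= 15

15


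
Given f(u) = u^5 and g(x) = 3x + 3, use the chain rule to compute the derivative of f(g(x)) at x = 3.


Using the chain rule: (f(g(x)))' = f'(g(x)) * g'(x)
First, find g(3):
g(3) = 3 * 3 + 3 = 12
Next, f'(u) = 5u^4
And g'(x) = 3
So f'(g(3)) * g'(3)
= 5 * 12^4 * 3
= 5 * 20736 * 3
= 311040

311040


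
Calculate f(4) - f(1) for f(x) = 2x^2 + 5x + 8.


Net change = f(b) - f(a)
f(x) = 2x^2 + 5x + 8
Compute f(4):
f(4) = 2 * 4^2 + 5 * 4 + 8
= 32 + 20 + 8
= 60
Compute f(1):
f(1) = 2 * 1^2 + 5 * 1 + 8
= 2 + 5 + 8
= 15
Net change = 60 - 15 = 45

45


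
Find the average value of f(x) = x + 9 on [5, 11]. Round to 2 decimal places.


Average value = 1/(b-a) * integral from a to b of f(x) dx
First compute the integral of x + 9:
F(x) = (1/2)x^2 + 9x
F(11) = 1/2 * 121 + 9 * 11 = 319/2
F(5) = 1/2 * 25 + 9 * 5 = 115/2
Integral = 319/2 - 115/2 = 102
Average = 102 / (11 - 5) = 102 / 6
= 17 = 17.00

17.00


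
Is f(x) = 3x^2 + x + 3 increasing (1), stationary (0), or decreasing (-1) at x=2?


Compute f'(x) to determine behavior:
f'(x) = 6x + 1
f'(2) = 6 * 2 + 1
= 12 + 1
= 13
Since f'(2) > 0, the function is increasing (1)

1


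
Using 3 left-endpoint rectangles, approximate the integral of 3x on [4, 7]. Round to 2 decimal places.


Left Riemann sum uses left endpoints of each subinterval.
Interval: [4, 7], n = 3
dx = (7 - 4) / 3 = 1
Left endpoints: [4, 5, 6]
f values: [12, 15, 18]
Sum = dx * (sum of f values)
= 1 * 45
= 45 = 45.00

45.00


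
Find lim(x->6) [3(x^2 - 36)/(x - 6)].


Direct substitution gives 0/0, so we factor the numerator.
Factor: 3(x^2 - 36) = 3 * (x - 6)(x + 6)
Cancel the common factor (x - 6):
3(x^2 - 36)/(x - 6) = 3 * (x + 6)
Now substitute x = 6:
= 3 * (6 + 6) = 36

36


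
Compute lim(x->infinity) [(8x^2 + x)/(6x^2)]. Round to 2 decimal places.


For limits at infinity with equal-degree polynomials,
we compare leading coefficients.
Numerator leading term: 8x^2
Denominator leading term: 6x^2
Divide both by x^2:
lim = (8 + 1/x) / (6)
As x -> infinity, the 1/x and 1/x^2 terms vanish:
= 8/6 = 4/3 ≈ 1.33

1.33


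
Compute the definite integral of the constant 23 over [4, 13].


The integral of a constant k over [a, b] equals k * (b - a).
integral from 4 to 13 of 23 dx
= 23 * (13 - 4)
= 23 * 9
= 207

207


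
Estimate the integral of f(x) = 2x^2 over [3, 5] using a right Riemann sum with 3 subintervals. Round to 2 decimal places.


Right Riemann sum uses right endpoints of each subinterval.
Interval: [3, 5], n = 3
dx = (5 - 3) / 3 = 2/3
Right endpoints: [11/3, 13/3, 5]
f values: [242/9, 338/9, 50]
Sum = dx * (sum of f values)
= 2/3 * 1030/9
= 2060/27 ≈ 76.30

76.30


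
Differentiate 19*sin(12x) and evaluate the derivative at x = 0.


Apply the chain rule to differentiate 19*sin(12x):
d/dx [19*sin(12x)]
= 19 * cos(12x) * d/dx(12x)
= 19 * 12 * cos(12x)
= 228 * cos(12x)
Evaluate at x = 0:
= 228 * cos(0)
= 228 * 1
= 228

228


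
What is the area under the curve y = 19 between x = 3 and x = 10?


The area under a constant function y = 19 is a rectangle.
Width = 10 - 3 = 7
Height = 19
Area = width * height
= 7 * 19
= 133

133


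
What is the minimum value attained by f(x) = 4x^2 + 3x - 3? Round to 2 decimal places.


For a quadratic f(x) = ax^2 + bx + c with a > 0, the minimum is at the vertex.
Vertex x-coordinate: x = -b/(2a)
x = -(3) / (2 * 4)
x = -3/8
Substitute back to find the minimum value:
f(-3/8) = 4 * (-3/8)^2 + 3 * (-3/8) - 3
= 9/16 - 9/8 - 3
= -57/16 ≈ -3.56

-3.56


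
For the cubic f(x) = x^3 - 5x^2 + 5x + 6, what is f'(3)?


Differentiate f(x) = x^3 - 5x^2 + 5x + 6 term by term:
f'(x) = 3x^2 - 10x + 5
Substitute x = 3:
f'(3) = 3 * 3^2 - 10 * 3 + 5
= 27 - 30 + 5
= 2

2


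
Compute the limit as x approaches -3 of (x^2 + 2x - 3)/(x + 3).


Direct substitution gives 0/0, so we factor the numerator.
Factor: (x^2 + 2x - 3) = (x + 3)(x - 1)
Cancel the common factor (x + 3):
(x^2 + 2x - 3)/(x + 3) = (x - 1)
Now substitute x = -3:
= (-3) - (1) = -4

-4


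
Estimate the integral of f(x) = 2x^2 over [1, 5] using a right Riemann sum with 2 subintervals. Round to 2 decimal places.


Right Riemann sum uses right endpoints of each subinterval.
Interval: [1, 5], n = 2
dx = (5 - 1) / 2 = 2
Right endpoints: [3, 5]
f values: [18, 50]
Sum = dx * (sum of f values)
= 2 * 68
= 136 = 136.00

136.00


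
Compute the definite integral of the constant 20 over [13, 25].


The integral of a constant k over [a, b] equals k * (b - a).
integral from 13 to 25 of 20 dx
= 20 * (25 - 13)
= 20 * 12
= 240

240


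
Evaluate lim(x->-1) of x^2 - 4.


Since polynomials are continuous, we use direct substitution.
lim(x->-1) of x^2 - 4
= 1 * (-1)^2 + 0 * (-1) - 4
= 1 + 0 - 4
= -3

-3


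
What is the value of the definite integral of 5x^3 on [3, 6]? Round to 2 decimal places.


Find the antiderivative of 5x^3:
F(x) = 5/4 * x^4
Apply the Fundamental Theorem of Calculus:
F(6) - F(3)
= 5/4 * 6^4 - 5/4 * 3^4
= 5/4 * (1296 - 81)
= 5/4 * 1215
= 6075/4 = 1518.75

1518.75


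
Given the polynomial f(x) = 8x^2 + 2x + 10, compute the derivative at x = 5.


Differentiate term by term using power and sum rules:
f(x) = 8x^2 + 2x + 10
f'(x) = 16x + 2
Substitute x = 5:
f'(5) = 16 * 5 + 2
= 80 + 2
= 82

82


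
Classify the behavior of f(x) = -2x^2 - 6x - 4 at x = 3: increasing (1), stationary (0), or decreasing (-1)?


Compute f'(x) to determine behavior:
f'(x) = -4x - 6
f'(3) = -4 * 3 - 6
= -12 - 6
= -18
Since f'(3) < 0, the function is decreasing (-1)

-1


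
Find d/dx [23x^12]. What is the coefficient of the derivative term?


We apply the power rule: d/dx [ax^n] = a*n * x^(n-1)
d/dx [23x^12]
= 23 * 12 * x^(12-1)
= 276x^11
The coefficient is 276

276


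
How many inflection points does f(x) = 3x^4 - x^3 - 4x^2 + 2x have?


Inflection points occur where f''(x) = 0 and concavity changes.
f(x) = 3x^4 - x^3 - 4x^2 + 2x
f'(x) = 12x^3 - 3x^2 - 8x + 2
f''(x) = 36x^2 - 6x - 8
This is a quadratic in x. Use the discriminant to count real roots.
Discriminant = (-6)^2 - 4 * 36 * (-8)
= 36 - (-1152)
= 1188
Since discriminant > 0, f''(x) = 0 has 2 distinct real solutions.
A quadratic with two distinct real roots changes sign at each root, so concavity changes at both.
Number of inflection points: 2

2


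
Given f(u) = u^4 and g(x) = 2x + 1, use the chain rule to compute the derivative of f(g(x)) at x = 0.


Using the chain rule: (f(g(x)))' = f'(g(x)) * g'(x)
First, find g(0):
g(0) = 2 * 0 + 1 = 1
Next, f'(u) = 4u^3
And g'(x) = 2
So f'(g(0)) * g'(0)
= 4 * 1^3 * 2
= 4 * 1 * 2
= 8

8


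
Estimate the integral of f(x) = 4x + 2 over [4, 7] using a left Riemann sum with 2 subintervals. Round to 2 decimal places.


Left Riemann sum uses left endpoints of each subinterval.
Interval: [4, 7], n = 2
dx = (7 - 4) / 2 = 3/2
Left endpoints: [4, 11/2]
f values: [18, 24]
Sum = dx * (sum of f values)
= 3/2 * 42
= 63 = 63.00

63.00


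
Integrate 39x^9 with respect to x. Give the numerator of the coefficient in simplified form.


Apply the power rule for integration:
integral of ax^n dx = a/(n+1) * x^(n+1) + C
integral of 39x^9 dx
= 39/10 * x^10 + C
The coefficient in lowest terms is 39/10, and its numerator is 39

39


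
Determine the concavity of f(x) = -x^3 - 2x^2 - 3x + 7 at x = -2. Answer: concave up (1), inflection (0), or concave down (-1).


Concavity is determined by the sign of f''(x).
f(x) = -x^3 - 2x^2 - 3x + 7
f'(x) = -3x^2 - 4x - 3
f''(x) = -6x - 4
f''(-2) = -6 * (-2) - 4
= 12 - 4
= 8
Since f''(-2) > 0, the function is concave up (1)

1


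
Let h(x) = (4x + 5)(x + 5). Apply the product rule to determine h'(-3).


Let u(x) = 4x + 5 and v(x) = x + 5
u'(x) = 4
v'(x) = 1
Product rule: h'(x) = u'(x)*v(x) + u(x)*v'(x)
= 4 * (x + 5) + (4x + 5) * 1
At x = -3:
u(-3) = 4 * (-3) + 5 = -7
v(-3) = 1 * (-3) + 5 = 2
h'(-3) = 4 * 2 + (-7) * 1
= 8 - 7
= 1

1


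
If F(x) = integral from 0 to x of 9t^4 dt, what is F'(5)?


By the Fundamental Theorem of Calculus (Part 1):
If F(x) = integral from 0 to x of f(t) dt, then F'(x) = f(x)
Here f(t) = 9t^4
So F'(x) = 9x^4
Evaluate at x = 5:
F'(5) = 9 * 5^4
= 9 * 625
= 5625

5625


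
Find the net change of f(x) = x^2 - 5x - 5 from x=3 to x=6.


Net change = f(b) - f(a)
f(x) = x^2 - 5x - 5
Compute f(6):
f(6) = 1 * 6^2 - 5 * 6 - 5
= 36 - 30 - 5
= 1
Compute f(3):
f(3) = 1 * 3^2 - 5 * 3 - 5
= 9 - 15 - 5
= -11
Net change = 1 - (-11) = 12

12


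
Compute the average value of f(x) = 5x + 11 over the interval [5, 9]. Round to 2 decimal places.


Average value = 1/(b-a) * integral from a to b of f(x) dx
First compute the integral of 5x + 11:
F(x) = (5/2)x^2 + 11x
F(9) = 5/2 * 81 + 11 * 9 = 603/2
F(5) = 5/2 * 25 + 11 * 5 = 235/2
Integral = 603/2 - 235/2 = 184
Average = 184 / (9 - 5) = 184 / 4
= 46 = 46.00

46.00


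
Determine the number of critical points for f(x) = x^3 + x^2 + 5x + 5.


Find where f'(x) = 0:
f(x) = x^3 + x^2 + 5x + 5
f'(x) = 3x^2 + 2x + 5
This is a quadratic in x. Use the discriminant to count real roots.
Discriminant = (2)^2 - 4 * 3 * 5
= 4 - 60
= -56
Since discriminant < 0, f'(x) = 0 has no real solutions.
Number of critical points: 0

0


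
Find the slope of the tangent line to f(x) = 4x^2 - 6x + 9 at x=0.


The slope of the tangent line equals f'(x) at the point.
f(x) = 4x^2 - 6x + 9
f'(x) = 8x - 6
At x = 0:
f'(0) = 8 * 0 - 6
= 0 - 6
= -6

-6


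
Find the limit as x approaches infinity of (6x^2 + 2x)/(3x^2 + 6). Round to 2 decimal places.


For limits at infinity with equal-degree polynomials,
we compare leading coefficients.
Numerator leading term: 6x^2
Denominator leading term: 3x^2
Divide both by x^2:
lim = (6 + 2/x) / (3 + 6/x^2)
As x -> infinity, the 1/x and 1/x^2 terms vanish:
= 6/3 = 2 = 2.00

2.00


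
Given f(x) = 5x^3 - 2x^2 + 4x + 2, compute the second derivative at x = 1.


First derivative:
f'(x) = 15x^2 - 4x + 4
Second derivative:
f''(x) = 30x - 4
Substitute x = 1:
f''(1) = 30 * 1 - 4
= 30 - 4
= 26

26


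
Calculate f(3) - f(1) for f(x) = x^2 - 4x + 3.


Net change = f(b) - f(a)
f(x) = x^2 - 4x + 3
Compute f(3):
f(3) = 1 * 3^2 - 4 * 3 + 3
= 9 - 12 + 3
= 0
Compute f(1):
f(1) = 1 * 1^2 - 4 * 1 + 3
= 1 - 4 + 3
= 0
Net change = 0 - 0 = 0

0


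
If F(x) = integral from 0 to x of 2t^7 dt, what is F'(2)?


By the Fundamental Theorem of Calculus (Part 1):
If F(x) = integral from 0 to x of f(t) dt, then F'(x) = f(x)
Here f(t) = 2t^7
So F'(x) = 2x^7
Evaluate at x = 2:
F'(2) = 2 * 2^7
= 2 * 128
= 256

256


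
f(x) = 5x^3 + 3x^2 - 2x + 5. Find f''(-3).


First derivative:
f'(x) = 15x^2 + 6x - 2
Second derivative:
f''(x) = 30x + 6
Substitute x = -3:
f''(-3) = 30 * (-3) + 6
= -90 + 6
= -84

-84


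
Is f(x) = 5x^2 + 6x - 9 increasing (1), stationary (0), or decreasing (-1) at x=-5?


Compute f'(x) to determine behavior:
f'(x) = 10x + 6
f'(-5) = 10 * (-5) + 6
= -50 + 6
= -44
Since f'(-5) < 0, the function is decreasing (-1)

-1


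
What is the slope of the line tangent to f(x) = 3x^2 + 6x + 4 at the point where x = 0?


The slope of the tangent line equals f'(x) at the point.
f(x) = 3x^2 + 6x + 4
f'(x) = 6x + 6
At x = 0:
f'(0) = 6 * 0 + 6
= 0 + 6
= 6

6


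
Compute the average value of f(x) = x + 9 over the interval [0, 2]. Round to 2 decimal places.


Average value = 1/(b-a) * integral from a to b of f(x) dx
First compute the integral of x + 9:
F(x) = (1/2)x^2 + 9x
F(2) = 1/2 * 4 + 9 * 2 = 20
F(0) = 1/2 * 0 + 9 * 0 = 0
Integral = 20 - 0 = 20
Average = 20 / (2 - 0) = 20 / 2
= 10 = 10.00

10.00


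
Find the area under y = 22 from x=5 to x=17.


The area under a constant function y = 22 is a rectangle.
Width = 17 - 5 = 12
Height = 22
Area = width * height
= 12 * 22
= 264

264


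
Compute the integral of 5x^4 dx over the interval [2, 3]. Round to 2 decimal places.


Find the antiderivative of 5x^4:
F(x) = 5/5 * x^5
Apply the Fundamental Theorem of Calculus:
F(3) - F(2)
= 5/5 * 3^5 - 5/5 * 2^5
= 5/5 * (243 - 32)
= 5/5 * 211
= 211 = 211.00

211.00


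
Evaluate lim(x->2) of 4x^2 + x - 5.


Since polynomials are continuous, we use direct substitution.
lim(x->2) of 4x^2 + x - 5
= 4 * 2^2 + 1 * 2 - 5
= 16 + 2 - 5
= 13

13


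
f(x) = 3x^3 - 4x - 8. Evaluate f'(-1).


Differentiate f(x) = 3x^3 - 4x - 8 term by term:
f'(x) = 9x^2 - 4
Substitute x = -1:
f'(-1) = 9 * (-1)^2 + 0 * (-1) - 4
= 9 + 0 - 4
= 5

5


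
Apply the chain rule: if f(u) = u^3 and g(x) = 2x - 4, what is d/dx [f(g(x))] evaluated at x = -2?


Using the chain rule: (f(g(x)))' = f'(g(x)) * g'(x)
First, find g(-2):
g(-2) = 2 * (-2) - 4 = -8
Next, f'(u) = 3u^2
And g'(x) = 2
So f'(g(-2)) * g'(-2)
= 3 * (-8)^2 * 2
= 3 * 64 * 2
= 384

384


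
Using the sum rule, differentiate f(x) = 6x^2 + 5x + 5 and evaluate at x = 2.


Differentiate term by term using power and sum rules:
f(x) = 6x^2 + 5x + 5
f'(x) = 12x + 5
Substitute x = 2:
f'(2) = 12 * 2 + 5
= 24 + 5
= 29

29


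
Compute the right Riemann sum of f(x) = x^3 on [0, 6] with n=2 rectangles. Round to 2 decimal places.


Right Riemann sum uses right endpoints of each subinterval.
Interval: [0, 6], n = 2
dx = (6 - 0) / 2 = 3
Right endpoints: [3, 6]
f values: [27, 216]
Sum = dx * (sum of f values)
= 3 * 243
= 729 = 729.00

729.00


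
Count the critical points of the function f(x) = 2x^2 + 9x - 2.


Find where f'(x) = 0:
f'(x) = 4x + 9
Set f'(x) = 0:
4x + 9 = 0
x = -9 / 4 = -9/4
This is a linear equation in x, so there is exactly one solution.
Number of critical points: 1

1


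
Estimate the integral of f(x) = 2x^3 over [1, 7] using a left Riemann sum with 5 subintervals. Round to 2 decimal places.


Left Riemann sum uses left endpoints of each subinterval.
Interval: [1, 7], n = 5
dx = (7 - 1) / 5 = 6/5
Left endpoints: [1, 11/5, 17/5, 23/5, 29/5]
f values: [2, 2662/125, 9826/125, 24334/125, 48778/125]
Sum = dx * (sum of f values)
= 6/5 * 3434/5
= 20604/25 = 824.16

824.16


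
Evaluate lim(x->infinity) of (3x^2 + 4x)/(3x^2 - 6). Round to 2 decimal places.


For limits at infinity with equal-degree polynomials,
we compare leading coefficients.
Numerator leading term: 3x^2
Denominator leading term: 3x^2
Divide both by x^2:
lim = (3 + 4/x) / (3 - 6/x^2)
As x -> infinity, the 1/x and 1/x^2 terms vanish:
= 3/3 = 1 = 1.00

1.00


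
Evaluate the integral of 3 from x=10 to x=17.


The integral of a constant k over [a, b] equals k * (b - a).
integral from 10 to 17 of 3 dx
= 3 * (17 - 10)
= 3 * 7
= 21

21


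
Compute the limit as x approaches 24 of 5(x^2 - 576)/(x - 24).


Direct substitution gives 0/0, so we factor the numerator.
Factor: 5(x^2 - 576) = 5 * (x - 24)(x + 24)
Cancel the common factor (x - 24):
5(x^2 - 576)/(x - 24) = 5 * (x + 24)
Now substitute x = 24:
= 5 * (24 + 24) = 240

240


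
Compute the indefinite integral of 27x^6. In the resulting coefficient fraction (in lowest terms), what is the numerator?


Apply the power rule for integration:
integral of ax^n dx = a/(n+1) * x^(n+1) + C
integral of 27x^6 dx
= 27/7 * x^7 + C
The coefficient in lowest terms is 27/7, and its numerator is 27

27


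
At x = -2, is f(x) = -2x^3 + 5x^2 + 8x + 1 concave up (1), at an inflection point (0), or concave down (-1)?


Concavity is determined by the sign of f''(x).
f(x) = -2x^3 + 5x^2 + 8x + 1
f'(x) = -6x^2 + 10x + 8
f''(x) = -12x + 10
f''(-2) = -12 * (-2) + 10
= 24 + 10
= 34
Since f''(-2) > 0, the function is concave up (1)

1


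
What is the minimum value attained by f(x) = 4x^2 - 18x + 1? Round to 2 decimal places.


For a quadratic f(x) = ax^2 + bx + c with a > 0, the minimum is at the vertex.
Vertex x-coordinate: x = -b/(2a)
x = -(-18) / (2 * 4)
x = 18/8 = 9/4
Substitute back to find the minimum value:
f(9/4) = 4 * (9/4)^2 - 18 * (9/4) + 1
= 81/4 - 81/2 + 1
= -77/4 = -19.25

-19.25


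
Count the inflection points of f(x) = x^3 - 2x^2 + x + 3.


Inflection points occur where f''(x) = 0 and concavity changes.
f(x) = x^3 - 2x^2 + x + 3
f'(x) = 3x^2 - 4x + 1
f''(x) = 6x - 4
Set f''(x) = 0:
6x - 4 = 0
x = 4 / 6 = 2/3
Since f''(x) is linear (degree 1), it changes sign at this point.
Therefore there is exactly 1 inflection point.

1


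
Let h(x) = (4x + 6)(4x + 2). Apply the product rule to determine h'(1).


Let u(x) = 4x + 6 and v(x) = 4x + 2
u'(x) = 4
v'(x) = 4
Product rule: h'(x) = u'(x)*v(x) + u(x)*v'(x)
= 4 * (4x + 2) + (4x + 6) * 4
At x = 1:
u(1) = 4 * 1 + 6 = 10
v(1) = 4 * 1 + 2 = 6
h'(1) = 4 * 6 + 10 * 4
= 24 + 40
= 64

64


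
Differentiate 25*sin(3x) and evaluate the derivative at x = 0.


Apply the chain rule to differentiate 25*sin(3x):
d/dx [25*sin(3x)]
= 25 * cos(3x) * d/dx(3x)
= 25 * 3 * cos(3x)
= 75 * cos(3x)
Evaluate at x = 0:
= 75 * cos(0)
= 75 * 1
= 75

75


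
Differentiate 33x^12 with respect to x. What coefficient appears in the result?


We apply the power rule: d/dx [ax^n] = a*n * x^(n-1)
d/dx [33x^12]
= 33 * 12 * x^(12-1)
= 396x^11
The coefficient is 396

396


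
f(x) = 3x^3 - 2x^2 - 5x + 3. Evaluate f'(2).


Differentiate f(x) = 3x^3 - 2x^2 - 5x + 3 term by term:
f'(x) = 9x^2 - 4x - 5
Substitute x = 2:
f'(2) = 9 * 2^2 - 4 * 2 - 5
= 36 - 8 - 5
= 23

23


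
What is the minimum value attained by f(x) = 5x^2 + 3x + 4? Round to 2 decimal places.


For a quadratic f(x) = ax^2 + bx + c with a > 0, the minimum is at the vertex.
Vertex x-coordinate: x = -b/(2a)
x = -(3) / (2 * 5)
x = -3/10
Substitute back to find the minimum value:
f(-3/10) = 5 * (-3/10)^2 + 3 * (-3/10) + 4
= 9/20 - 9/10 + 4
= 71/20 = 3.55

3.55


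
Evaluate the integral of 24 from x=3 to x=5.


The integral of a constant k over [a, b] equals k * (b - a).
integral from 3 to 5 of 24 dx
= 24 * (5 - 3)
= 24 * 2
= 48

48
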